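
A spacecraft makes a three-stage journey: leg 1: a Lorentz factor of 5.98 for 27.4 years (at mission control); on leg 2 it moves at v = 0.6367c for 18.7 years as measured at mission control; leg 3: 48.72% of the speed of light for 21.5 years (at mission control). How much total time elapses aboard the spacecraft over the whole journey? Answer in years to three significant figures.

τ = 37.8 years

Leg 1: γ = 5.98; τ_1 = 27.4/5.980 = 4.582 years.
Leg 2: γ = 1/√(1 − 0.6367²) = 1/√0.5946 = 1.297; τ_2 = 18.7/1.297 = 14.42 years.
Leg 3: β = 0.4872; γ = 1/√(1 − 0.4872²) = 1/√0.7626 = 1.145; τ_3 = 21.5/1.145 = 18.78 years.
Total: 4.582 + 14.42 + 18.78 years.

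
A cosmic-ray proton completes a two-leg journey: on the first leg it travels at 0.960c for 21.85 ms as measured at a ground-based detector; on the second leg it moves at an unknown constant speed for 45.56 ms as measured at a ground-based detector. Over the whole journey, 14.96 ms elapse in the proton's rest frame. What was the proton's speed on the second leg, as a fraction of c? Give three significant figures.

β = 0.981

Leg 1: γ = 1/√(1 − 0.960²) = 25/7 ≈ 3.571; τ_1 = 21.85/3.571 = 6.118 ms.
Leg 2: speed unknown; τ_2 = 45.56/γ_2.
Total proper time: 6.118 + τ_2 = 14.96, so τ_2 = 14.96 − 6.118 = 8.842 ms.
γ_2 = 45.56/8.842 = 5.153; β = √(1 − 1/γ²) = √0.9623.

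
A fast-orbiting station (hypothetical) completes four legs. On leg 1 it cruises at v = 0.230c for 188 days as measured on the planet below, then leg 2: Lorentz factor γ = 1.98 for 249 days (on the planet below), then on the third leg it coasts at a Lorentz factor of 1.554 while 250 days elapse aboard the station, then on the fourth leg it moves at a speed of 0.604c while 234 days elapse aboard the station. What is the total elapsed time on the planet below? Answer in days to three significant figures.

Δt = 1120 days

Leg 1: 188 days is already measured on the planet below.
Leg 2: 249 days is already measured on the planet below.
Leg 3: γ = 1.554; Δt_3 = 1.554 × 250 = 388.5 days.
Leg 4: γ = 1/√(1 − 0.604²) = 1/√0.6352 = 1.255; Δt_4 = 1.255 × 234 = 293.6 days.
Total: 188.0 + 249.0 + 388.5 + 293.6 days.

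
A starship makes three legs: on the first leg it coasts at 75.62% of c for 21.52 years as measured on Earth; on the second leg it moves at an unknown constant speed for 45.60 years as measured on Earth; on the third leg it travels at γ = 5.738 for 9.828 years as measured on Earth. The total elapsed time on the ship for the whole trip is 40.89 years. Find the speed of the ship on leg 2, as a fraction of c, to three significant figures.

β = 0.835

Leg 1: β = 0.7562; γ = 1/√(1 − 0.7562²) = 1/√0.4282 = 1.528; τ_1 = 21.52/1.528 = 14.08 years.
Leg 2: speed unknown; τ_2 = 45.60/γ_2.
Leg 3: γ = 5.738; τ_3 = 9.828/5.738 = 1.713 years.
Total proper time: 14.08 + τ_2 + 1.713 = 40.89, so τ_2 = 40.89 − 15.79 = 25.10 years.
γ_2 = 45.60/25.10 = 1.817; β = √(1 − 1/γ²) = √0.6971.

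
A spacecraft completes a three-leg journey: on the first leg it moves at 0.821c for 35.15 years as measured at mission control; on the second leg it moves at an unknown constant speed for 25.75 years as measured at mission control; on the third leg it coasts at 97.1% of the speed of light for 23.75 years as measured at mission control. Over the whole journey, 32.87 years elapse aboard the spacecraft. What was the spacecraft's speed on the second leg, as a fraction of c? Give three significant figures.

Leg 1: γ = 1/√(1 − 0.821²) = 1/√0.3260 = 1.752; τ_1 = 35.15/1.752 = 20.07 years.
Leg 2: speed unknown; τ_2 = 25.75/γ_2.
Leg 3: β = 0.971; γ = 1/√(1 − 0.971²) = 1/√0.05716 = 4.183; τ_3 = 23.75/4.183 = 5.678 years.
Total proper time: 20.07 + τ_2 + 5.678 = 32.87, so τ_2 = 32.87 − 25.75 = 7.124 years.
γ_2 = 25.75/7.124 = 3.615; β = √(1 − 1/γ²) = √0.9235.

β = 0.961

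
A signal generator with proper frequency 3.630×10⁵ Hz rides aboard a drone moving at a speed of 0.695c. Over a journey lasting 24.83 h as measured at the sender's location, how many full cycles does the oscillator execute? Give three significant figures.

N = 2.33×10¹⁰

γ = 1/√(1 − 0.695²) = 1/√0.5170 = 1.391
The oscillator's own cycle count is N = f × τ where τ is the proper time aboard the drone. τ = Δt/γ = 24.83/1.391 = 17.85 h = 6.427×10⁴ s.
N = 3.630×10⁵ × 6.427×10⁴ = 2.333×10¹⁰.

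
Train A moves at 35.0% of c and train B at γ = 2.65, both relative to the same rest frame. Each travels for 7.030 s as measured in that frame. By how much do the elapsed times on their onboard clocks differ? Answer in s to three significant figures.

|τ_A − τ_B| = 3.93 s

A: β = 0.350; γ = 1/√(1 − 0.350²) = 1/√0.8775 = 1.068; τ_A = 7.030/1.068 = 6.585 s.
B: γ = 2.65; τ_B = 7.030/2.650 = 2.653 s.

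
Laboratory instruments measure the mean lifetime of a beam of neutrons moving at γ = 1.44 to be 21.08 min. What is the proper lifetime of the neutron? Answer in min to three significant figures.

τ₀ = 14.6 min

γ = 1.44
The lab-frame lifetime is the dilated interval; the proper lifetime is τ₀ = Δt/γ = 21.08/1.440 min.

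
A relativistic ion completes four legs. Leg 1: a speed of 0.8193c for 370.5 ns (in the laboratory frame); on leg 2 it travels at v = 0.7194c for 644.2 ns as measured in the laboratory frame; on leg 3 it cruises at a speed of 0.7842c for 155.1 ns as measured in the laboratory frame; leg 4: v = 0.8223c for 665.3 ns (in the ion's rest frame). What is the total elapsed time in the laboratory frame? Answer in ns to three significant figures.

Leg 1: 370.5 ns is already measured in the laboratory frame.
Leg 2: 644.2 ns is already measured in the laboratory frame.
Leg 3: 155.1 ns is already measured in the laboratory frame.
Leg 4: γ = 1/√(1 − 0.8223²) = 1/√0.3238 = 1.757; Δt_4 = 1.757 × 665.3 = 1169 ns.
Total: 370.5 + 644.2 + 155.1 + 1169 ns.

Δt = 2340 ns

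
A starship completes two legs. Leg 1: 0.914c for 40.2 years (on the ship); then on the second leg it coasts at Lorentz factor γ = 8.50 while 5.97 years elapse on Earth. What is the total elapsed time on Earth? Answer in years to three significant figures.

Δt = 105 years

Leg 1: γ = 1/√(1 − 0.914²) = 1/√0.1646 = 2.465; Δt_1 = 2.465 × 40.2 = 99.08 years.
Leg 2: 5.97 years is already measured on Earth.
Total: 99.08 + 5.970 years.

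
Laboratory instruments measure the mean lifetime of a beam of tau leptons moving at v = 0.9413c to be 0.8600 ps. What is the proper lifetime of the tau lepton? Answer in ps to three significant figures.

γ = 1/√(1 − 0.9413²) = 1/√0.1140 = 2.962
The lab-frame lifetime is the dilated interval; the proper lifetime is τ₀ = Δt/γ = 0.8600/2.962 ps.

τ₀ = 0.290 ps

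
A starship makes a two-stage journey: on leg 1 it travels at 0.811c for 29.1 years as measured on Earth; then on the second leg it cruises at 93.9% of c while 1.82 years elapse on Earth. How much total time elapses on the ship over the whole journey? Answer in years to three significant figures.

Leg 1: γ = 1/√(1 − 0.811²) = 1/√0.3423 = 1.709; τ_1 = 29.1/1.709 = 17.02 years.
Leg 2: β = 0.939; γ = 1/√(1 − 0.939²) = 1/√0.1183 = 2.908; τ_2 = 1.82/2.908 = 0.6259 years.
Total: 17.02 + 0.6259 years.

τ = 17.7 years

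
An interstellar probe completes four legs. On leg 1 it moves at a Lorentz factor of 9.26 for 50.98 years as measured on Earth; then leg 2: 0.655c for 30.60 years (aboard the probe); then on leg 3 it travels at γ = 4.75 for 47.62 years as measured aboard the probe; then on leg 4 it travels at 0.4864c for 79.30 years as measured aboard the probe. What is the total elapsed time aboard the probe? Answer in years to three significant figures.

Leg 1: γ = 9.26; τ_1 = 50.98/9.260 = 5.505 years.
Leg 2: 30.60 years is already measured aboard the probe.
Leg 3: 47.62 years is already measured aboard the probe.
Leg 4: 79.30 years is already measured aboard the probe.
Total: 5.505 + 30.60 + 47.62 + 79.30 years.

τ = 163 years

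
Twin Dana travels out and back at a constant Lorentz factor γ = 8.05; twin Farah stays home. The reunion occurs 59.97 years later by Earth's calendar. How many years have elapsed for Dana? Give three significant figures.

γ = 8.05
Dana's clock measures proper time along the trip: τ = Δt/γ = 59.97/8.050 years.

τ = 7.45 years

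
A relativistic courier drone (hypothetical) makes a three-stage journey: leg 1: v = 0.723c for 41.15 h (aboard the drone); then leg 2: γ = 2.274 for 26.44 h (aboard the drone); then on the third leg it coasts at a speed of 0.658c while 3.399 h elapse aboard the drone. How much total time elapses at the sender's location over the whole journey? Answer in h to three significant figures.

Leg 1: γ = 1/√(1 − 0.723²) = 1/√0.4773 = 1.447; Δt_1 = 1.447 × 41.15 = 59.56 h.
Leg 2: γ = 2.274; Δt_2 = 2.274 × 26.44 = 60.12 h.
Leg 3: γ = 1/√(1 − 0.658²) = 1/√0.5670 = 1.328; Δt_3 = 1.328 × 3.399 = 4.514 h.
Total: 59.56 + 60.12 + 4.514 h.

Δt = 124 h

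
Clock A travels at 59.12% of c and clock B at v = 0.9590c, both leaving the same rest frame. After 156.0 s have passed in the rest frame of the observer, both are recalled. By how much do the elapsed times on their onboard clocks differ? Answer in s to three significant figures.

|τ_A − τ_B| = 81.6 s

A: β = 0.5912; γ = 1/√(1 − 0.5912²) = 1/√0.6505 = 1.240; τ_A = 156.0/1.240 = 125.8 s.
B: γ = 1/√(1 − 0.9590²) = 1/√0.08032 = 3.529; τ_B = 156.0/3.529 = 44.21 s.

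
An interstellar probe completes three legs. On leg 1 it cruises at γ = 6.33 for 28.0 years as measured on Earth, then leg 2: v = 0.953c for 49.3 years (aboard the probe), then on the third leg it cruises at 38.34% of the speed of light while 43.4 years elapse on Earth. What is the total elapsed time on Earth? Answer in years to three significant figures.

Δt = 234 years

Leg 1: 28.0 years is already measured on Earth.
Leg 2: γ = 1/√(1 − 0.953²) = 1/√0.09179 = 3.301; Δt_2 = 3.301 × 49.3 = 162.7 years.
Leg 3: 43.4 years is already measured on Earth.
Total: 28.00 + 162.7 + 43.40 years.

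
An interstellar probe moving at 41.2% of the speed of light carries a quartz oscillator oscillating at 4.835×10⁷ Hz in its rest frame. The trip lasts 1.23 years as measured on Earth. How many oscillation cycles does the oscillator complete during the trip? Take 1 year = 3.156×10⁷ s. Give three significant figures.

β = 0.412; γ = 1/√(1 − 0.412²) = 1/√0.8303 = 1.097
The oscillator's own cycle count is N = f × τ where τ is the proper time aboard the probe. τ = Δt/γ = 1.23/1.097 = 1.121 years = 3.537×10⁷ s.
N = 4.835×10⁷ × 3.537×10⁷ = 1.710×10¹⁵.

N = 1.71×10¹⁵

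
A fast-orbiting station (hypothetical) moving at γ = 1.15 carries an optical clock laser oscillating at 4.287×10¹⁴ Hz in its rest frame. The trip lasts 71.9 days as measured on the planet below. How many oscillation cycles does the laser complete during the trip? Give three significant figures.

N = 2.32×10²¹

γ = 1.15
The oscillator's own cycle count is N = f × τ where τ is the proper time aboard the station. τ = Δt/γ = 71.9/1.150 = 62.52 days = 5.402×10⁶ s.
N = 4.287×10¹⁴ × 5.402×10⁶ = 2.316×10²¹.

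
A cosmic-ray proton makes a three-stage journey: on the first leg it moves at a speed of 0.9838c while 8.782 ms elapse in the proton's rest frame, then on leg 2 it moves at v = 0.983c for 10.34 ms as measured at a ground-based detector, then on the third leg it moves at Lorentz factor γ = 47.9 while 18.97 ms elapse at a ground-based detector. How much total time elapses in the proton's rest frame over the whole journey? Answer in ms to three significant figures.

τ = 11.1 ms

Leg 1: 8.782 ms is already measured in the proton's rest frame.
Leg 2: γ = 1/√(1 − 0.983²) = 1/√0.03371 = 5.446; τ_2 = 10.34/5.446 = 1.898 ms.
Leg 3: γ = 47.9; τ_3 = 18.97/47.90 = 0.3960 ms.
Total: 8.782 + 1.898 + 0.3960 ms.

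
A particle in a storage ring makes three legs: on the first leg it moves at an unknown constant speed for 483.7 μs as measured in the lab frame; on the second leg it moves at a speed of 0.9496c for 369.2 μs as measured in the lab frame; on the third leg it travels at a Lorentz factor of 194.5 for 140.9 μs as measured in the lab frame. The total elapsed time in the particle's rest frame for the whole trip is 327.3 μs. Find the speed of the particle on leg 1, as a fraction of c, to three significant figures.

β = 0.900

Leg 1: speed unknown; τ_1 = 483.7/γ_1.
Leg 2: γ = 1/√(1 − 0.9496²) = 1/√0.09826 = 3.190; τ_2 = 369.2/3.190 = 115.7 μs.
Leg 3: γ = 194.5; τ_3 = 140.9/194.5 = 0.7244 μs.
Total proper time: τ_1 + 115.7 + 0.7244 = 327.3, so τ_1 = 327.3 − 116.5 = 210.8 μs.
γ_1 = 483.7/210.8 = 2.294; β = √(1 − 1/γ²) = √0.8100.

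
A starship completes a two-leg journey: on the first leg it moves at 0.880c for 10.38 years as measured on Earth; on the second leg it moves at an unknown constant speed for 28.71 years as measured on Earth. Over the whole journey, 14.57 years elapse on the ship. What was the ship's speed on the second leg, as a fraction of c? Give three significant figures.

β = 0.942

Leg 1: γ = 1/√(1 − 0.880²) = 1/√0.2256 = 2.105; τ_1 = 10.38/2.105 = 4.930 years.
Leg 2: speed unknown; τ_2 = 28.71/γ_2.
Total proper time: 4.930 + τ_2 = 14.57, so τ_2 = 14.57 − 4.930 = 9.640 years.
γ_2 = 28.71/9.640 = 2.978; β = √(1 − 1/γ²) = √0.8873.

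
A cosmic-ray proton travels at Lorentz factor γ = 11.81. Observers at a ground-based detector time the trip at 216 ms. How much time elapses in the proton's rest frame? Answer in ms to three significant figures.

τ = 18.3 ms

γ = 11.81
The interval measured at a ground-based detector is the dilated one; the clock in the proton's rest frame measures the proper time τ = Δt/γ = 216/11.81 ms.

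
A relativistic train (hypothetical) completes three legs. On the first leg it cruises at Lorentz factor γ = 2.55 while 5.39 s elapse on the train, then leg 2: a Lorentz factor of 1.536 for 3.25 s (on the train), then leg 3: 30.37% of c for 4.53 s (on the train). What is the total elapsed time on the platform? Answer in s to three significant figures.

Δt = 23.5 s

Leg 1: γ = 2.55; Δt_1 = 2.550 × 5.39 = 13.74 s.
Leg 2: γ = 1.536; Δt_2 = 1.536 × 3.25 = 4.992 s.
Leg 3: β = 0.3037; γ = 1/√(1 − 0.3037²) = 1/√0.9078 = 1.050; Δt_3 = 1.050 × 4.53 = 4.755 s.
Total: 13.74 + 4.992 + 4.755 s.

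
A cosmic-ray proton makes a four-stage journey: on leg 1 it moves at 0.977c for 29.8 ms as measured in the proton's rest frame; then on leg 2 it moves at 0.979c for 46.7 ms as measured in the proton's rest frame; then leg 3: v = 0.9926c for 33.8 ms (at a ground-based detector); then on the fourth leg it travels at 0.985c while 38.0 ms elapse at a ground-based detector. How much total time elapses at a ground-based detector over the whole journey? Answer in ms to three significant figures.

Leg 1: γ = 1/√(1 − 0.977²) = 1/√0.04547 = 4.690; Δt_1 = 4.690 × 29.8 = 139.7 ms.
Leg 2: γ = 1/√(1 − 0.979²) = 1/√0.04156 = 4.905; Δt_2 = 4.905 × 46.7 = 229.1 ms.
Leg 3: 33.8 ms is already measured at a ground-based detector.
Leg 4: 38.0 ms is already measured at a ground-based detector.
Total: 139.7 + 229.1 + 33.80 + 38.00 ms.

Δt = 441 ms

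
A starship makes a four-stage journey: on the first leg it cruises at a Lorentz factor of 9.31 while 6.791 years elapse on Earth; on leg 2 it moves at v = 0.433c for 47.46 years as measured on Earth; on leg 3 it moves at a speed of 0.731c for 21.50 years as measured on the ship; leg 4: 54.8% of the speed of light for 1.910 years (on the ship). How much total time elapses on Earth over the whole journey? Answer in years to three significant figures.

Leg 1: 6.791 years is already measured on Earth.
Leg 2: 47.46 years is already measured on Earth.
Leg 3: γ = 1/√(1 − 0.731²) = 1/√0.4656 = 1.465; Δt_3 = 1.465 × 21.50 = 31.51 years.
Leg 4: β = 0.548; γ = 1/√(1 − 0.548²) = 1/√0.6997 = 1.195; Δt_4 = 1.195 × 1.910 = 2.283 years.
Total: 6.791 + 47.46 + 31.51 + 2.283 years.

Δt = 88.0 years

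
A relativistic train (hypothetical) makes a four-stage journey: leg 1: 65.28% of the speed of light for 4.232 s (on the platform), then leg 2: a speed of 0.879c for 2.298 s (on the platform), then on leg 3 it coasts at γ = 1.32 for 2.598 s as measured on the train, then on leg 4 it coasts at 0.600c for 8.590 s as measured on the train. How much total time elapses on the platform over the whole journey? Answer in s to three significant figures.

Δt = 20.7 s

Leg 1: 4.232 s is already measured on the platform.
Leg 2: 2.298 s is already measured on the platform.
Leg 3: γ = 1.32; Δt_3 = 1.320 × 2.598 = 3.429 s.
Leg 4: γ = 1/√(1 − 0.600²) = 5/4 = 1.250; Δt_4 = 1.250 × 8.590 = 10.74 s.
Total: 4.232 + 2.298 + 3.429 + 10.74 s.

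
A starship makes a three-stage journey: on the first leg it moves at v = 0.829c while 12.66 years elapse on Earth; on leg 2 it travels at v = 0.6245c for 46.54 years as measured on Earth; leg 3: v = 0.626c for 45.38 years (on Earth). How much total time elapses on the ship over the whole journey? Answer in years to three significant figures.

Leg 1: γ = 1/√(1 − 0.829²) = 1/√0.3128 = 1.788; τ_1 = 12.66/1.788 = 7.080 years.
Leg 2: γ = 1/√(1 − 0.6245²) = 1/√0.6100 = 1.280; τ_2 = 46.54/1.280 = 36.35 years.
Leg 3: γ = 1/√(1 − 0.626²) = 1/√0.6081 = 1.282; τ_3 = 45.38/1.282 = 35.39 years.
Total: 7.080 + 36.35 + 35.39 years.

τ = 78.8 years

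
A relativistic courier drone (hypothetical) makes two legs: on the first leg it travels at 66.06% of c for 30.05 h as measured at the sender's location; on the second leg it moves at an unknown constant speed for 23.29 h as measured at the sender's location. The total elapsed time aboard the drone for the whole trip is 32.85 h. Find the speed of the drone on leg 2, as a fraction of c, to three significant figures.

Leg 1: β = 0.6606; γ = 1/√(1 − 0.6606²) = 1/√0.5636 = 1.332; τ_1 = 30.05/1.332 = 22.56 h.
Leg 2: speed unknown; τ_2 = 23.29/γ_2.
Total proper time: 22.56 + τ_2 = 32.85, so τ_2 = 32.85 − 22.56 = 10.29 h.
γ_2 = 23.29/10.29 = 2.263; β = √(1 − 1/γ²) = √0.8048.

β = 0.897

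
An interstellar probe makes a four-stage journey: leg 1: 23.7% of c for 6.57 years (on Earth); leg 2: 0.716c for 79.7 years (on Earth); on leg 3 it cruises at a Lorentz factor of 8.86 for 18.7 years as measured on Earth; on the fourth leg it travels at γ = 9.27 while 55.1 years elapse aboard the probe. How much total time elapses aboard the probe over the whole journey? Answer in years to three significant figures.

τ = 119 years

Leg 1: β = 0.237; γ = 1/√(1 − 0.237²) = 1/√0.9438 = 1.029; τ_1 = 6.57/1.029 = 6.383 years.
Leg 2: γ = 1/√(1 − 0.716²) = 1/√0.4873 = 1.432; τ_2 = 79.7/1.432 = 55.64 years.
Leg 3: γ = 8.86; τ_3 = 18.7/8.860 = 2.111 years.
Leg 4: 55.1 years is already measured aboard the probe.
Total: 6.383 + 55.64 + 2.111 + 55.10 years.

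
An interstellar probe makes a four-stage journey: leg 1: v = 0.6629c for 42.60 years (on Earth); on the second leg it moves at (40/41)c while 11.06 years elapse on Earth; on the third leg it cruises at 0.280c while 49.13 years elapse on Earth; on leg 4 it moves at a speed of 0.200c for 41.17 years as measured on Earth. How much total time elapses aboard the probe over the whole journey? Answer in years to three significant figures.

Leg 1: γ = 1/√(1 − 0.6629²) = 1/√0.5606 = 1.336; τ_1 = 42.60/1.336 = 31.89 years.
Leg 2: γ = 1/√(1 − (40/41)²) = 41/9 ≈ 4.556; τ_2 = 11.06/4.556 = 2.428 years.
Leg 3: γ = 1/√(1 − 0.280²) = 25/24 ≈ 1.042; τ_3 = 49.13/1.042 = 47.16 years.
Leg 4: γ = 1/√(1 − 0.200²) = 1/√0.9600 = 1.021; τ_4 = 41.17/1.021 = 40.34 years.
Total: 31.89 + 2.428 + 47.16 + 40.34 years.

τ = 122 years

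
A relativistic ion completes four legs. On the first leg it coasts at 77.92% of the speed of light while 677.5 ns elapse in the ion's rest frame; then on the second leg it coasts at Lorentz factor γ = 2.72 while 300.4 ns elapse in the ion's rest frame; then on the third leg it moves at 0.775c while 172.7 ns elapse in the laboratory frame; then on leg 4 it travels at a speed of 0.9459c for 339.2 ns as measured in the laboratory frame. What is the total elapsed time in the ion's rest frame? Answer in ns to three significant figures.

Leg 1: 677.5 ns is already measured in the ion's rest frame.
Leg 2: 300.4 ns is already measured in the ion's rest frame.
Leg 3: γ = 1/√(1 − 0.775²) = 1/√0.3994 = 1.582; τ_3 = 172.7/1.582 = 109.1 ns.
Leg 4: γ = 1/√(1 − 0.9459²) = 1/√0.1053 = 3.082; τ_4 = 339.2/3.082 = 110.1 ns.
Total: 677.5 + 300.4 + 109.1 + 110.1 ns.

τ = 1200 ns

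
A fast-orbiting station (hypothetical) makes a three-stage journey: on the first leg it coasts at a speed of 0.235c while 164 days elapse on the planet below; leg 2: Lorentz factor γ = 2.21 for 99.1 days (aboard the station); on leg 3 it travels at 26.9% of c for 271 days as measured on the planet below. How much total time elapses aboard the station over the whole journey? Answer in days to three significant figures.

τ = 520 days

Leg 1: γ = 1/√(1 − 0.235²) = 1/√0.9448 = 1.029; τ_1 = 164/1.029 = 159.4 days.
Leg 2: 99.1 days is already measured aboard the station.
Leg 3: β = 0.269; γ = 1/√(1 − 0.269²) = 1/√0.9276 = 1.038; τ_3 = 271/1.038 = 261.0 days.
Total: 159.4 + 99.10 + 261.0 days.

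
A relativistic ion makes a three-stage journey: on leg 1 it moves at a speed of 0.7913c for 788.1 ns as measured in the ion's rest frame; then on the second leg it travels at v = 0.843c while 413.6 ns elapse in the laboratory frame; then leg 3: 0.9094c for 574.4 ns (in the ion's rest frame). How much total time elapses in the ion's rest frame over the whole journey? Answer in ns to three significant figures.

Leg 1: 788.1 ns is already measured in the ion's rest frame.
Leg 2: γ = 1/√(1 − 0.843²) = 1/√0.2894 = 1.859; τ_2 = 413.6/1.859 = 222.5 ns.
Leg 3: 574.4 ns is already measured in the ion's rest frame.
Total: 788.1 + 222.5 + 574.4 ns.

τ = 1580 ns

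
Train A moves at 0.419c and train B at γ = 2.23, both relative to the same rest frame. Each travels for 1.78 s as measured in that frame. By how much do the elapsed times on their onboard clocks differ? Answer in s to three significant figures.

A: γ = 1/√(1 − 0.419²) = 1/√0.8244 = 1.101; τ_A = 1.78/1.101 = 1.616 s.
B: γ = 2.23; τ_B = 1.78/2.230 = 0.7982 s.

|τ_A − τ_B| = 0.818 s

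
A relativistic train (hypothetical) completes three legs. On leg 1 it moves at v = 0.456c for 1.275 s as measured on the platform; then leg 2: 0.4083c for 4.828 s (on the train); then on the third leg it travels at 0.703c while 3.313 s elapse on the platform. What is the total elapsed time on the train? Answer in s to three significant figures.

Leg 1: γ = 1/√(1 − 0.456²) = 1/√0.7921 = 1.124; τ_1 = 1.275/1.124 = 1.135 s.
Leg 2: 4.828 s is already measured on the train.
Leg 3: γ = 1/√(1 − 0.703²) = 1/√0.5058 = 1.406; τ_3 = 3.313/1.406 = 2.356 s.
Total: 1.135 + 4.828 + 2.356 s.

τ = 8.32 s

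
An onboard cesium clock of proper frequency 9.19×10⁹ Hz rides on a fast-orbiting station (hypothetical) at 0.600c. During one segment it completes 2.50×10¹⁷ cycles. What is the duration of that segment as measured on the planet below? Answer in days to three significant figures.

γ = 1/√(1 − 0.600²) = 5/4 = 1.250
Proper time for N cycles: τ = N/f = 2.50×10¹⁷/(9.19×10⁹) = 2.720×10⁷ s = 314.9 days.
Lab-frame duration Δt = γτ = 1.250 × 314.9 = 393.6 days.

Δt = 394 days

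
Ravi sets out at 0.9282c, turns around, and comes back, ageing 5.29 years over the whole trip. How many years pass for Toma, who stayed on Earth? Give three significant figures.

Δt = 14.2 years

γ = 1/√(1 − 0.9282²) = 1/√0.1384 = 2.688
Earth-frame duration is the dilated interval: Δt = γτ = 2.688 × 5.29 years.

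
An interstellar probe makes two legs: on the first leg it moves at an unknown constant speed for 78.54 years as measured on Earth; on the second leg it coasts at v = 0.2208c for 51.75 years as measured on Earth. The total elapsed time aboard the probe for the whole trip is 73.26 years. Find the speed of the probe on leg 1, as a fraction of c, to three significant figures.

Leg 1: speed unknown; τ_1 = 78.54/γ_1.
Leg 2: γ = 1/√(1 − 0.2208²) = 1/√0.9512 = 1.025; τ_2 = 51.75/1.025 = 50.47 years.
Total proper time: τ_1 + 50.47 = 73.26, so τ_1 = 73.26 − 50.47 = 22.79 years.
γ_1 = 78.54/22.79 = 3.447; β = √(1 − 1/γ²) = √0.9158.

β = 0.957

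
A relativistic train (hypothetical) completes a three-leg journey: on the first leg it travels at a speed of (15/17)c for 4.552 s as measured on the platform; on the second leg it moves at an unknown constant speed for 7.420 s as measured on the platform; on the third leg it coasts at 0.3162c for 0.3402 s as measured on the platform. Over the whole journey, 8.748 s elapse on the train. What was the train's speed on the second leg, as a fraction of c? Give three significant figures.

Leg 1: γ = 1/√(1 − (15/17)²) = 17/8 = 2.125; τ_1 = 4.552/2.125 = 2.142 s.
Leg 2: speed unknown; τ_2 = 7.420/γ_2.
Leg 3: γ = 1/√(1 − 0.3162²) = 1/√0.9000 = 1.054; τ_3 = 0.3402/1.054 = 0.3227 s.
Total proper time: 2.142 + τ_2 + 0.3227 = 8.748, so τ_2 = 8.748 − 2.465 = 6.283 s.
γ_2 = 7.420/6.283 = 1.181; β = √(1 − 1/γ²) = √0.2830.

β = 0.532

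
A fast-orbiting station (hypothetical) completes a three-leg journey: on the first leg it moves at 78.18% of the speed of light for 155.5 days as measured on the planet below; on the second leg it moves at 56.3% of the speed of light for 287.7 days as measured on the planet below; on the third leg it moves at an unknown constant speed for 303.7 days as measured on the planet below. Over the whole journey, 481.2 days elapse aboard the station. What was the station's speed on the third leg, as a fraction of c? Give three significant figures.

Leg 1: β = 0.7818; γ = 1/√(1 − 0.7818²) = 1/√0.3888 = 1.604; τ_1 = 155.5/1.604 = 96.96 days.
Leg 2: β = 0.563; γ = 1/√(1 − 0.563²) = 1/√0.6830 = 1.210; τ_2 = 287.7/1.210 = 237.8 days.
Leg 3: speed unknown; τ_3 = 303.7/γ_3.
Total proper time: 96.96 + 237.8 + τ_3 = 481.2, so τ_3 = 481.2 − 334.7 = 146.5 days.
γ_3 = 303.7/146.5 = 2.073; β = √(1 − 1/γ²) = √0.7674.

β = 0.876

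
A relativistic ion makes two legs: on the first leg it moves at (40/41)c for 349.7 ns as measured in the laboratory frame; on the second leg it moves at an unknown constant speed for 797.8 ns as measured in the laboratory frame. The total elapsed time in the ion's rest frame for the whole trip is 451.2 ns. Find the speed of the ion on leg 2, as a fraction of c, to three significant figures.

β = 0.883

Leg 1: γ = 1/√(1 − (40/41)²) = 41/9 ≈ 4.556; τ_1 = 349.7/4.556 = 76.76 ns.
Leg 2: speed unknown; τ_2 = 797.8/γ_2.
Total proper time: 76.76 + τ_2 = 451.2, so τ_2 = 451.2 − 76.76 = 374.4 ns.
γ_2 = 797.8/374.4 = 2.131; β = √(1 − 1/γ²) = √0.7797.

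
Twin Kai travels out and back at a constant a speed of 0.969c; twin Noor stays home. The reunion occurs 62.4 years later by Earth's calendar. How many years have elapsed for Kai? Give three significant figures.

τ = 15.4 years

γ = 1/√(1 − 0.969²) = 1/√0.06104 = 4.048
Kai's clock measures proper time along the trip: τ = Δt/γ = 62.4/4.048 years.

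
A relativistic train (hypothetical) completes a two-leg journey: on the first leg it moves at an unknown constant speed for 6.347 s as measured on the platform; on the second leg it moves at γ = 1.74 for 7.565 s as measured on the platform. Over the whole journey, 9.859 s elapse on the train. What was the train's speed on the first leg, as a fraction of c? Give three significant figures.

β = 0.496

Leg 1: speed unknown; τ_1 = 6.347/γ_1.
Leg 2: γ = 1.74; τ_2 = 7.565/1.740 = 4.348 s.
Total proper time: τ_1 + 4.348 = 9.859, so τ_1 = 9.859 − 4.348 = 5.511 s.
γ_1 = 6.347/5.511 = 1.152; β = √(1 − 1/γ²) = √0.2460.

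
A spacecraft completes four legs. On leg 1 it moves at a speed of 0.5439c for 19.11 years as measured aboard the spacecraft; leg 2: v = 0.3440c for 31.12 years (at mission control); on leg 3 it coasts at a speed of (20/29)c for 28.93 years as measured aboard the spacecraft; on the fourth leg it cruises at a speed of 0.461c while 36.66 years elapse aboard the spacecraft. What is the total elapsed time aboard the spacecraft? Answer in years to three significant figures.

τ = 114 years

Leg 1: 19.11 years is already measured aboard the spacecraft.
Leg 2: γ = 1/√(1 − 0.3440²) = 1/√0.8817 = 1.065; τ_2 = 31.12/1.065 = 29.22 years.
Leg 3: 28.93 years is already measured aboard the spacecraft.
Leg 4: 36.66 years is already measured aboard the spacecraft.
Total: 19.11 + 29.22 + 28.93 + 36.66 years.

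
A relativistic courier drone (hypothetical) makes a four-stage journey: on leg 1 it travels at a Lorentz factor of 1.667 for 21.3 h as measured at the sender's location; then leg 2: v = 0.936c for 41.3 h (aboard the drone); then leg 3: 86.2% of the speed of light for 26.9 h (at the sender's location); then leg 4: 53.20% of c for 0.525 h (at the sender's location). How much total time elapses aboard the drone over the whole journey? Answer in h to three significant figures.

Leg 1: γ = 1.667; τ_1 = 21.3/1.667 = 12.78 h.
Leg 2: 41.3 h is already measured aboard the drone.
Leg 3: β = 0.862; γ = 1/√(1 − 0.862²) = 1/√0.2570 = 1.973; τ_3 = 26.9/1.973 = 13.64 h.
Leg 4: β = 0.5320; γ = 1/√(1 − 0.5320²) = 1/√0.7170 = 1.181; τ_4 = 0.525/1.181 = 0.4445 h.
Total: 12.78 + 41.30 + 13.64 + 0.4445 h.

τ = 68.2 h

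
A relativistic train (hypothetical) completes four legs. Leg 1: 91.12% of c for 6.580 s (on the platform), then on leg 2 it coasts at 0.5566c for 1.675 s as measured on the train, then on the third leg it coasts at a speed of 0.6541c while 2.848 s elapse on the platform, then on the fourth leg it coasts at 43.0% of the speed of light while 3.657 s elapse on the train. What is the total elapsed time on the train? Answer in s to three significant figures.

τ = 10.2 s

Leg 1: β = 0.9112; γ = 1/√(1 − 0.9112²) = 1/√0.1697 = 2.427; τ_1 = 6.580/2.427 = 2.711 s.
Leg 2: 1.675 s is already measured on the train.
Leg 3: γ = 1/√(1 − 0.6541²) = 1/√0.5722 = 1.322; τ_3 = 2.848/1.322 = 2.154 s.
Leg 4: 3.657 s is already measured on the train.
Total: 2.711 + 1.675 + 2.154 + 3.657 s.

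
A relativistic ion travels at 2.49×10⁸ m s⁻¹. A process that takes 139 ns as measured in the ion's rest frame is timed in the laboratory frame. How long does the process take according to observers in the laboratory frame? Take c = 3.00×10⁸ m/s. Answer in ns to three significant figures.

β = 2.49×10⁸/3.00×10⁸ = 0.8300; γ = 1/√(1 − 0.8300²) = 1.793
The interval measured in the ion's rest frame is the proper time (both events occur at the same place in that frame); the lab-frame interval is Δt = γτ = 1.793 × 139 ns.

Δt = 249 ns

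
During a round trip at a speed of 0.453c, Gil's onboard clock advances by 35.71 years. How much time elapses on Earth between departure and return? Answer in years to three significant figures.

γ = 1/√(1 − 0.453²) = 1/√0.7948 = 1.122
Earth-frame duration is the dilated interval: Δt = γτ = 1.122 × 35.71 years.

Δt = 40.1 years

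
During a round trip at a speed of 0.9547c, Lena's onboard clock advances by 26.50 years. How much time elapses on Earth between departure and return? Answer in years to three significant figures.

Δt = 89.1 years

γ = 1/√(1 − 0.9547²) = 1/√0.08855 = 3.361
Earth-frame duration is the dilated interval: Δt = γτ = 3.361 × 26.50 years.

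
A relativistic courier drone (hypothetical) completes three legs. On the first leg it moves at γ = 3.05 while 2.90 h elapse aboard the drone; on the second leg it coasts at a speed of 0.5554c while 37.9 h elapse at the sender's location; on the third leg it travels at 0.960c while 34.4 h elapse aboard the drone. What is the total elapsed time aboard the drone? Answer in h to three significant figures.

Leg 1: 2.90 h is already measured aboard the drone.
Leg 2: γ = 1/√(1 − 0.5554²) = 1/√0.6915 = 1.203; τ_2 = 37.9/1.203 = 31.52 h.
Leg 3: 34.4 h is already measured aboard the drone.
Total: 2.900 + 31.52 + 34.40 h.

τ = 68.8 h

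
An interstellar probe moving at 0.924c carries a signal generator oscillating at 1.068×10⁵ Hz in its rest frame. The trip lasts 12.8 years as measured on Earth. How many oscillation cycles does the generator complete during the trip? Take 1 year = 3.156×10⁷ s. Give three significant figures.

γ = 1/√(1 − 0.924²) = 1/√0.1462 = 2.615
The oscillator's own cycle count is N = f × τ where τ is the proper time aboard the probe. τ = Δt/γ = 12.8/2.615 = 4.895 years = 1.545×10⁸ s.
N = 1.068×10⁵ × 1.545×10⁸ = 1.650×10¹³.

N = 1.65×10¹³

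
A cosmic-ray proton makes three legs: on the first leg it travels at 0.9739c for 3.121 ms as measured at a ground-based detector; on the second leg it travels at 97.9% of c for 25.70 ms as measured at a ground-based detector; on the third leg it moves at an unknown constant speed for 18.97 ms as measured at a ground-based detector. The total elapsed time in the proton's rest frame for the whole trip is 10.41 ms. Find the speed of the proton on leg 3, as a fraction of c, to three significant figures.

Leg 1: γ = 1/√(1 − 0.9739²) = 1/√0.05152 = 4.406; τ_1 = 3.121/4.406 = 0.7084 ms.
Leg 2: β = 0.979; γ = 1/√(1 − 0.979²) = 1/√0.04156 = 4.905; τ_2 = 25.70/4.905 = 5.239 ms.
Leg 3: speed unknown; τ_3 = 18.97/γ_3.
Total proper time: 0.7084 + 5.239 + τ_3 = 10.41, so τ_3 = 10.41 − 5.948 = 4.462 ms.
γ_3 = 18.97/4.462 = 4.251; β = √(1 − 1/γ²) = √0.9447.

β = 0.972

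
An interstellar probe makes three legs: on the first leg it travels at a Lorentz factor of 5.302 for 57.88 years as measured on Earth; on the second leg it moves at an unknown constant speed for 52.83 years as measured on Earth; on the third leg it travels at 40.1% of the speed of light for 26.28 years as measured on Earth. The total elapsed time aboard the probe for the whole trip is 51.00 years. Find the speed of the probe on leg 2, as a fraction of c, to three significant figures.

Leg 1: γ = 5.302; τ_1 = 57.88/5.302 = 10.92 years.
Leg 2: speed unknown; τ_2 = 52.83/γ_2.
Leg 3: β = 0.401; γ = 1/√(1 − 0.401²) = 1/√0.8392 = 1.092; τ_3 = 26.28/1.092 = 24.07 years.
Total proper time: 10.92 + τ_2 + 24.07 = 51.00, so τ_2 = 51.00 − 34.99 = 16.01 years.
γ_2 = 52.83/16.01 = 3.300; β = √(1 − 1/γ²) = √0.9082.

β = 0.953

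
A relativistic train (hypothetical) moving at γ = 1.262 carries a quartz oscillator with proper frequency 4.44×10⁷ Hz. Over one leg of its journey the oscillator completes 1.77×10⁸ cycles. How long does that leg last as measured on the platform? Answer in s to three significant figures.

Δt = 5.03 s

γ = 1.262
Proper time for N cycles: τ = N/f = 1.77×10⁸/(4.44×10⁷) = 3.986×10⁰ s = 3.986 s.
Lab-frame duration Δt = γτ = 1.262 × 3.986 = 5.031 s.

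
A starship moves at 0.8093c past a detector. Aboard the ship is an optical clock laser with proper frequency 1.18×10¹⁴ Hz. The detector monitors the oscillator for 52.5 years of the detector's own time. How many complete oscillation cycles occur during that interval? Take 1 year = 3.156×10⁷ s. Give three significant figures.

N = 1.15×10²³

γ = 1/√(1 − 0.8093²) = 1/√0.3450 = 1.702
During 52.5 years of lab time, the oscillator's proper time advances by τ = Δt/γ = 52.5/1.702 = 30.84 years = 9.733×10⁸ s.
N = f × τ = 1.18×10¹⁴ × 9.733×10⁸ = 1.148×10²³.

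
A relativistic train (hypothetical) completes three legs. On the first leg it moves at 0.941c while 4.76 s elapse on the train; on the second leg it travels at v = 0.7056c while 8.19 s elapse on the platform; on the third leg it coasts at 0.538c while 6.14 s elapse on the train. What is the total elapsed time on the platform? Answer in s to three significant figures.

Leg 1: γ = 1/√(1 − 0.941²) = 1/√0.1145 = 2.955; Δt_1 = 2.955 × 4.76 = 14.07 s.
Leg 2: 8.19 s is already measured on the platform.
Leg 3: γ = 1/√(1 − 0.538²) = 1/√0.7106 = 1.186; Δt_3 = 1.186 × 6.14 = 7.284 s.
Total: 14.07 + 8.190 + 7.284 s.

Δt = 29.5 s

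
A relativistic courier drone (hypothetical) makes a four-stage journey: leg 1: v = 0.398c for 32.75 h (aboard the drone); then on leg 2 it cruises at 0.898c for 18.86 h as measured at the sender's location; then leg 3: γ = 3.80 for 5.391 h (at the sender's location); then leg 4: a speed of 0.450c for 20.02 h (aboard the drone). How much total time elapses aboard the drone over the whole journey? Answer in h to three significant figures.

Leg 1: 32.75 h is already measured aboard the drone.
Leg 2: γ = 1/√(1 − 0.898²) = 1/√0.1936 = 2.273; τ_2 = 18.86/2.273 = 8.298 h.
Leg 3: γ = 3.80; τ_3 = 5.391/3.800 = 1.419 h.
Leg 4: 20.02 h is already measured aboard the drone.
Total: 32.75 + 8.298 + 1.419 + 20.02 h.

τ = 62.5 h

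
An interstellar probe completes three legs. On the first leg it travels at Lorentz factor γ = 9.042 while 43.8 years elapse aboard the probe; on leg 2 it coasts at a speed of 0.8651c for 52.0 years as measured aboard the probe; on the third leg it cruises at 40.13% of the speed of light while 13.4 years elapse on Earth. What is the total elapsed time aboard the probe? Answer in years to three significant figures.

τ = 108 years

Leg 1: 43.8 years is already measured aboard the probe.
Leg 2: 52.0 years is already measured aboard the probe.
Leg 3: β = 0.4013; γ = 1/√(1 − 0.4013²) = 1/√0.8390 = 1.092; τ_3 = 13.4/1.092 = 12.27 years.
Total: 43.80 + 52.00 + 12.27 years.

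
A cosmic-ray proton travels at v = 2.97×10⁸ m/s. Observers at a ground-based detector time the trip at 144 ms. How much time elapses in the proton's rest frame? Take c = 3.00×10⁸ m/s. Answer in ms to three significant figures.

τ = 20.3 ms

β = 2.97×10⁸/3.00×10⁸ = 0.9900; γ = 1/√(1 − 0.9900²) = 7.089
The interval measured at a ground-based detector is the dilated one; the clock in the proton's rest frame measures the proper time τ = Δt/γ = 144/7.089 ms.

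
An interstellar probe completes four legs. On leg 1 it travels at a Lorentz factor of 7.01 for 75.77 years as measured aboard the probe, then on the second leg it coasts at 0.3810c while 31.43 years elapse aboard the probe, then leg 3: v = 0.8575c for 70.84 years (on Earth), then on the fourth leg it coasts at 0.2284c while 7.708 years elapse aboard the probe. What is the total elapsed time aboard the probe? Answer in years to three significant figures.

Leg 1: 75.77 years is already measured aboard the probe.
Leg 2: 31.43 years is already measured aboard the probe.
Leg 3: γ = 1/√(1 − 0.8575²) = 1/√0.2647 = 1.944; τ_3 = 70.84/1.944 = 36.45 years.
Leg 4: 7.708 years is already measured aboard the probe.
Total: 75.77 + 31.43 + 36.45 + 7.708 years.

τ = 151 years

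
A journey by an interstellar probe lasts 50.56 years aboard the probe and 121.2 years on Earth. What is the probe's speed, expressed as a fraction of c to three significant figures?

The proper time is measured aboard the probe (both events occur at the probe's location); Δt is measured on Earth. γ = Δt/τ = 121.2/50.56 = 2.397.
β = √(1 − 1/γ²) = √(1 − 0.1740) = √0.8260

β = 0.909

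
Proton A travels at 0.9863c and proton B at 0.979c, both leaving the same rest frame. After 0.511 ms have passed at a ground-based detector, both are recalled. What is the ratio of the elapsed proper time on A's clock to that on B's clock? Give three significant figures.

τ_A/τ_B = 0.809

A: γ = 1/√(1 − 0.9863²) = 1/√0.02721 = 6.062. B: γ = 1/√(1 − 0.979²) = 1/√0.04156 = 4.905.
τ_A/τ_B = γ_B/γ_A = 4.905/6.062 = 0.8092, so τ_A/τ_B = 0.8092.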